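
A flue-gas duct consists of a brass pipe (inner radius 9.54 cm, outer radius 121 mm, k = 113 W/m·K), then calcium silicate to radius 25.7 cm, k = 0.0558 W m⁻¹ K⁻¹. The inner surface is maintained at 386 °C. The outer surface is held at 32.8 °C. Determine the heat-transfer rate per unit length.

Treat each layer as a resistance in series:
  R'_brass = ln(0.121/0.0954)/(2πk) = 0.2377/(2π·113) = 3.348×10^-4 m·K/W
  R'_calcium silicate = ln(0.257/0.121)/(2πk) = 0.7533/(2π·0.0558) = 2.149 m·K/W
ΣR = 3.348×10^-4 + 2.149 = 2.149 m·K/W
Q' = ΔT/ΣR = (386 °C − 32.8 °C)/2.149 = 164 W/m

Q' = 164 W/m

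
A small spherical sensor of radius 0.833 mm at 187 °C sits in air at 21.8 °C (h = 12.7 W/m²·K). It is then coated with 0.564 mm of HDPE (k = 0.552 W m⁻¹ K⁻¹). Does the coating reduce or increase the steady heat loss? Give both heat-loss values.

increases: 0.0183 → 0.0504 W

Critical radius for a sphere: r_cr = 2k/h = 0.0869 m = 8.69 cm.
Outer radius after coating: r₂ = 8.33×10^-4 + 5.64×10^-4 = 0.001397 m.
Since r₁ < r_cr and r₂ ≤ r_cr, the coating moves toward the maximum at r_cr — heat loss rises.
Bare: R = 1/(4πr₁²h) = 9030 K/W; Q = 165.2/9030 = 0.0183 W.
Coated: R = R_cond + R_conv = 3281 K/W; Q = 165.2/3281 = 0.0504 W.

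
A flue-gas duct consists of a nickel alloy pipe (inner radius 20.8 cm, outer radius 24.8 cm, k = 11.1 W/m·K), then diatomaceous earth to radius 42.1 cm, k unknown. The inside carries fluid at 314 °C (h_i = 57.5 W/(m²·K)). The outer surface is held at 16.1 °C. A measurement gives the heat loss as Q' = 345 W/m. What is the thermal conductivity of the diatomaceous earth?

ΣR = ΔT/Q' = |314 − 16.1|/345 = 0.8635 m·K/W
Known resistances:
  R'_conv,in = 1/(2πr h) = 1/(2π·0.208·57.5) = 0.01331 m·K/W
  R'_nickel alloy = ln(0.248/0.208)/(2πk) = 0.1759/(2π·11.1) = 0.002522 m·K/W
R_diatomaceous earth = ΣR − ΣR_known = 0.8635 − 0.01583 = 0.8477 m·K/W
ln(r₂/r₁)/(2πk) = 0.8477 ⇒ k = 0.5292/(2π·0.8477) = 0.0994 W/m·K

k = 0.0994 W/m·K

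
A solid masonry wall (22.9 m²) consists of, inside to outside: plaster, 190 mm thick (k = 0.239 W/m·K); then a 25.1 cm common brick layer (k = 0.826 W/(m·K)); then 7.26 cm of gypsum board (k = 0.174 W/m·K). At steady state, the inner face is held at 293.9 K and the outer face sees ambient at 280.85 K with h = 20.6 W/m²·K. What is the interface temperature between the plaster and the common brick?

T = 287.3 K

Treat each layer as a resistance in series:
  R_plaster = L/(kA) = 0.190/(0.239·22.9) = 0.03472 K/W
  R_common brick = L/(kA) = 0.251/(0.826·22.9) = 0.01327 K/W
  R_gypsum board = L/(kA) = 0.0726/(0.174·22.9) = 0.01822 K/W
  R_conv,out = 1/(hA) = 1/(20.6·22.9) = 0.002120 K/W
ΣR = 0.03472 + 0.01327 + 0.01822 + 0.002120 = 0.06833 K/W
Q = ΔT/ΣR = (293.9 K − 280.85 K)/0.06833 = 191.0 W
From the inner boundary to the plaster/common brick interface, ΣR_partial = 0.03472 K/W.
T_interface = T_in − Q·ΣR_partial = 293.9 K − (191.0)(0.03472) = 287.3 K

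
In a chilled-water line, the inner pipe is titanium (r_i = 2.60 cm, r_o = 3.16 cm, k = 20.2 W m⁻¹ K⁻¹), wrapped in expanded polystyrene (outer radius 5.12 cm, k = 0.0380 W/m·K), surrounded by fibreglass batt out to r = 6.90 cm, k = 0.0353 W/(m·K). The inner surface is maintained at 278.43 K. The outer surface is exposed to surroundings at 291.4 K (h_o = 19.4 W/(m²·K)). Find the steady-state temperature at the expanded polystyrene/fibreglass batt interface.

Resistance network (inner→outer):
  R'_titanium = ln(0.0316/0.0260)/(2πk) = 0.1951/(2π·20.2) = 0.001537 m·K/W
  R'_expanded polystyrene = ln(0.0512/0.0316)/(2πk) = 0.4826/(2π·0.0380) = 2.021 m·K/W
  R'_fibreglass batt = ln(0.0690/0.0512)/(2πk) = 0.2984/(2π·0.0353) = 1.345 m·K/W
  R'_conv,out = 1/(2πr h) = 1/(2π·0.0690·19.4) = 0.1189 m·K/W
ΣR = 0.001537 + 2.021 + 1.345 + 0.1189 = 3.486 m·K/W
Q' = ΔT/ΣR = (278.43 K − 291.4 K)/3.486 = -3.721 W/m
From the inner boundary to the expanded polystyrene/fibreglass batt interface, ΣR_partial = 2.023 m·K/W.
T_interface = T_in − Q'·ΣR_partial = 278.43 K − (-3.721)(2.023) = 286.0 K

T = 286.0 K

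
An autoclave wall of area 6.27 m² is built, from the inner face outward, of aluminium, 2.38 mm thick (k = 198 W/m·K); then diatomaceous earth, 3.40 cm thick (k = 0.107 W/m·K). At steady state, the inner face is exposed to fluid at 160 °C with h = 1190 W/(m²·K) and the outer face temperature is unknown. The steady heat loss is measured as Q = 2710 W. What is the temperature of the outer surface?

T_out = 22.3 °C

Sum the resistances:
  R_conv,in = 1/(hA) = 1/(1190·6.27) = 1.340×10^-4 K/W
  R_aluminium = L/(kA) = 0.00238/(198·6.27) = 1.917×10^-6 K/W
  R_diatomaceous earth = L/(kA) = 0.0340/(0.107·6.27) = 0.05068 K/W
ΣR = 0.05081 K/W
ΔT = Q·ΣR = 2710 × 0.05081 = 137.7 K
Heat flows outward, so T_out = T_in − ΔT = 160 − 137.7 = 22.3 °C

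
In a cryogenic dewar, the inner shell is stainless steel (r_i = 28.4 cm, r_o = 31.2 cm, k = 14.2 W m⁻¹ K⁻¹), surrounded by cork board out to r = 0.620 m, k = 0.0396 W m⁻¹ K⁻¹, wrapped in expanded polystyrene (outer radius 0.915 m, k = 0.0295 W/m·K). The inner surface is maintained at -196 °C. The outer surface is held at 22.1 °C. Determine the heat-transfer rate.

Q = 47.4 W

Treat each layer as a resistance in series:
  R_stainless steel = (1/0.284 − 1/0.312)/(4πk) = 0.3160/(4π·14.2) = 0.001771 K/W
  R_cork board = (1/0.312 − 1/0.620)/(4πk) = 1.592/(4π·0.0396) = 3.200 K/W
  R_expanded polystyrene = (1/0.620 − 1/0.915)/(4πk) = 0.5200/(4π·0.0295) = 1.403 K/W
ΣR = 0.001771 + 3.200 + 1.403 = 4.605 K/W
Q = ΔT/ΣR = (-196 °C − 22.1 °C)/4.605 = -47.4 W
(Negative Q ⇒ heat flows inward; heat gain = 47.4 W.)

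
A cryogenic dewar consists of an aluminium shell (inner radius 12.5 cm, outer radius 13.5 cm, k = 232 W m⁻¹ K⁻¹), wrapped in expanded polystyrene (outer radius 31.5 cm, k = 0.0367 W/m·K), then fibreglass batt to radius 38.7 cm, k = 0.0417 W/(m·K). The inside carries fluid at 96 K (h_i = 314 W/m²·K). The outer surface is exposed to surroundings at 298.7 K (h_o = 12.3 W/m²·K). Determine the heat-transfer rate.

Q = 19.6 W

Resistance network (inner→outer):
  R_conv,in = 1/(4πr²h) = 1/(4π·0.125²·314) = 0.01622 K/W
  R_aluminium = (1/0.125 − 1/0.135)/(4πk) = 0.5926/(4π·232) = 2.033×10^-4 K/W
  R_expanded polystyrene = (1/0.135 − 1/0.315)/(4πk) = 4.233/(4π·0.0367) = 9.178 K/W
  R_fibreglass batt = (1/0.315 − 1/0.387)/(4πk) = 0.5906/(4π·0.0417) = 1.127 K/W
  R_conv,out = 1/(4πr²h) = 1/(4π·0.387²·12.3) = 0.04320 K/W
ΣR = 0.01622 + 2.033×10^-4 + 9.178 + 1.127 + 0.04320 = 10.36 K/W
Q = ΔT/ΣR = (96 K − 298.7 K)/10.36 = -19.6 W
(Negative Q ⇒ heat flows inward; heat gain = 19.6 W.)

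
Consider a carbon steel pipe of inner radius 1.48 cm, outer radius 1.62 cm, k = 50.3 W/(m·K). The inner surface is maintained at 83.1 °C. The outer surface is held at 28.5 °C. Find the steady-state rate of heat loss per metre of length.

Q' = 2πk·ΔT/ln(r₂/r₁) = 2π × 50.3 × 54.6 / ln(0.0162/0.0148) = 1.91×10^5 W/m

Q' = 191 kW/m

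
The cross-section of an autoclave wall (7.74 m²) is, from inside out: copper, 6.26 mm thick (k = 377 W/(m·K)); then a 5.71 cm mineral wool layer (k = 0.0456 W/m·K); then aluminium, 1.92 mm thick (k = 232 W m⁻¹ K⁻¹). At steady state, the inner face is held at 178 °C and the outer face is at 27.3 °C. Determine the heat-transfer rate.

Treat each layer as a resistance in series:
  R_copper = L/(kA) = 0.00626/(377·7.74) = 2.145×10^-6 K/W
  R_mineral wool = L/(kA) = 0.0571/(0.0456·7.74) = 0.1618 K/W
  R_aluminium = L/(kA) = 0.00192/(232·7.74) = 1.069×10^-6 K/W
ΣR = 2.145×10^-6 + 0.1618 + 1.069×10^-6 = 0.1618 K/W
Q = ΔT/ΣR = (178 °C − 27.3 °C)/0.1618 = 931 W

Q = 931 W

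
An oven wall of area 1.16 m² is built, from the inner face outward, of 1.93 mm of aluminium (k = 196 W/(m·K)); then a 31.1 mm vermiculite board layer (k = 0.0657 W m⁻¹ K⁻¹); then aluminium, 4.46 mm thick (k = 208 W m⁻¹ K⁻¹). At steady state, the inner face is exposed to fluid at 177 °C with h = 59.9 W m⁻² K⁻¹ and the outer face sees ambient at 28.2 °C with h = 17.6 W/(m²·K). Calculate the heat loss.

Q = 316 W

Resistance network (inner→outer):
  R_conv,in = 1/(hA) = 1/(59.9·1.16) = 0.01439 K/W
  R_aluminium = L/(kA) = 0.00193/(196·1.16) = 8.489×10^-6 K/W
  R_vermiculite board = L/(kA) = 0.0311/(0.0657·1.16) = 0.4081 K/W
  R_aluminium = L/(kA) = 0.00446/(208·1.16) = 1.848×10^-5 K/W
  R_conv,out = 1/(hA) = 1/(17.6·1.16) = 0.04898 K/W
ΣR = 0.01439 + 8.489×10^-6 + 0.4081 + 1.848×10^-5 + 0.04898 = 0.4715 K/W
Q = ΔT/ΣR = (177 °C − 28.2 °C)/0.4715 = 316 W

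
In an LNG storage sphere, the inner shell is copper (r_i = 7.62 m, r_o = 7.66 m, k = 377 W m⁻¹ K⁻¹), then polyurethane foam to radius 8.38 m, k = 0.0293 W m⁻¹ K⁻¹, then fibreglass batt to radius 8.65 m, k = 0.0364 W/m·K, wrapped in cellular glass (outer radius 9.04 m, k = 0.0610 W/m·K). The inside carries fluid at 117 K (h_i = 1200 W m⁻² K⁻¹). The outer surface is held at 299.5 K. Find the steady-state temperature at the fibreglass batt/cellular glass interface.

T = 273.2 K

Resistance network (inner→outer):
  R_conv,in = 1/(4πr²h) = 1/(4π·7.62²·1200) = 1.142×10^-6 K/W
  R_copper = (1/7.62 − 1/7.66)/(4πk) = 6.853×10^-4/(4π·377) = 1.447×10^-7 K/W
  R_polyurethane foam = (1/7.66 − 1/8.38)/(4πk) = 0.01122/(4π·0.0293) = 0.03046 K/W
  R_fibreglass batt = (1/8.38 − 1/8.65)/(4πk) = 0.003725/(4π·0.0364) = 0.008143 K/W
  R_cellular glass = (1/8.65 − 1/9.04)/(4πk) = 0.004987/(4π·0.0610) = 0.006506 K/W
ΣR = 1.142×10^-6 + 1.447×10^-7 + 0.03046 + 0.008143 + 0.006506 = 0.04511 K/W
Q = ΔT/ΣR = (117 K − 299.5 K)/0.04511 = -4046 W
From the inner boundary to the fibreglass batt/cellular glass interface, ΣR_partial = 0.03860 K/W.
T_interface = T_in − Q·ΣR_partial = 117 K − (-4046)(0.03860) = 273.2 K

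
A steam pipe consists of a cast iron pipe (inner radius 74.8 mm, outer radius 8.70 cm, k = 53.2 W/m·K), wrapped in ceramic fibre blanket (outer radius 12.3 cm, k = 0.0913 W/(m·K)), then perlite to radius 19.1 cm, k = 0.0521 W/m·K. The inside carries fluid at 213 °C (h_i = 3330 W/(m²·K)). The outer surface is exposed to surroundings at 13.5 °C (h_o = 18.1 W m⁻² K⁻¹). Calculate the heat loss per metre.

Q' = 100 W/m

Series thermal resistances, inner to outer:
  R'_conv,in = 1/(2πr h) = 1/(2π·0.0748·3330) = 6.390×10^-4 m·K/W
  R'_cast iron = ln(0.0870/0.0748)/(2πk) = 0.1511/(2π·53.2) = 4.520×10^-4 m·K/W
  R'_ceramic fibre blanket = ln(0.123/0.0870)/(2πk) = 0.3463/(2π·0.0913) = 0.6036 m·K/W
  R'_perlite = ln(0.191/0.123)/(2πk) = 0.4401/(2π·0.0521) = 1.344 m·K/W
  R'_conv,out = 1/(2πr h) = 1/(2π·0.191·18.1) = 0.04604 m·K/W
ΣR = 6.390×10^-4 + 4.520×10^-4 + 0.6036 + 1.344 + 0.04604 = 1.995 m·K/W
Q' = ΔT/ΣR = (213 °C − 13.5 °C)/1.995 = 100 W/m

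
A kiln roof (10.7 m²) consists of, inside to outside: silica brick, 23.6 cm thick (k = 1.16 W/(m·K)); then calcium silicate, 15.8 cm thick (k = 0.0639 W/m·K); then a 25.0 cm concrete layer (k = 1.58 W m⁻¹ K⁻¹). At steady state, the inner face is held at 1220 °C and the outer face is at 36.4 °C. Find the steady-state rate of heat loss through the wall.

Resistance network (inner→outer):
  R_silica brick = L/(kA) = 0.236/(1.16·10.7) = 0.01901 K/W
  R_calcium silicate = L/(kA) = 0.158/(0.0639·10.7) = 0.2311 K/W
  R_concrete = L/(kA) = 0.250/(1.58·10.7) = 0.01479 K/W
ΣR = 0.01901 + 0.2311 + 0.01479 = 0.2649 K/W
Q = ΔT/ΣR = (1220 °C − 36.4 °C)/0.2649 = 4470 W

Q = 4470 W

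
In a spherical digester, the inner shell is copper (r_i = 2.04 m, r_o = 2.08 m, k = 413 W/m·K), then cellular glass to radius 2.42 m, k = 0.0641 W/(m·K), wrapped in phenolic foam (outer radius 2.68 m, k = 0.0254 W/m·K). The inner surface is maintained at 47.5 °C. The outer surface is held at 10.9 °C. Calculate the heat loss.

Resistance network (inner→outer):
  R_copper = (1/2.04 − 1/2.08)/(4πk) = 0.009427/(4π·413) = 1.816×10^-6 K/W
  R_cellular glass = (1/2.08 − 1/2.42)/(4πk) = 0.06755/(4π·0.0641) = 0.08386 K/W
  R_phenolic foam = (1/2.42 − 1/2.68)/(4πk) = 0.04009/(4π·0.0254) = 0.1256 K/W
ΣR = 1.816×10^-6 + 0.08386 + 0.1256 = 0.2095 K/W
Q = ΔT/ΣR = (47.5 °C − 10.9 °C)/0.2095 = 175 W

Q = 175 W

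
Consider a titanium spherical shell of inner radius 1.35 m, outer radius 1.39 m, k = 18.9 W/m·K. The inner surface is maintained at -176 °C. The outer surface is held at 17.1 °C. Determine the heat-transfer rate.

Q = 2150 kW

Q = 4πk·ΔT/(1/r₁ − 1/r₂) = 4π × 18.9 × 193.1 / (1/1.35 − 1/1.39) = 2.15×10^6 W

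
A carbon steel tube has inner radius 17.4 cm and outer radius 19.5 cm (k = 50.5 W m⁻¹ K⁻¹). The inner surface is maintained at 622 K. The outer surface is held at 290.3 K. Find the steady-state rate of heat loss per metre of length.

Q' = 9.24×10^5 W/m

Q' = 2πk·ΔT/ln(r₂/r₁) = 2π × 50.5 × 331.7 / ln(0.195/0.174) = 9.24×10^5 W/m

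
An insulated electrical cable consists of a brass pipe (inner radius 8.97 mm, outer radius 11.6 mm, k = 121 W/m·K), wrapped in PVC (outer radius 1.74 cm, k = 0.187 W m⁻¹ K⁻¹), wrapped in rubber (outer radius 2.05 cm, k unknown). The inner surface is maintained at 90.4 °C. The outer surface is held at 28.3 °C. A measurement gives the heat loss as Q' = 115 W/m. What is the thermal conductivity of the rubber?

ΣR = ΔT/Q' = |90.4 − 28.3|/115 = 0.5400 m·K/W
Known resistances:
  R'_brass = ln(0.0116/0.00897)/(2πk) = 0.2571/(2π·121) = 3.382×10^-4 m·K/W
  R'_PVC = ln(0.0174/0.0116)/(2πk) = 0.4055/(2π·0.187) = 0.3451 m·K/W
R_rubber = ΣR − ΣR_known = 0.5400 − 0.3454 = 0.1946 m·K/W
ln(r₂/r₁)/(2πk) = 0.1946 ⇒ k = 0.1640/(2π·0.1946) = 0.134 W/m·K

k = 0.134 W/m·K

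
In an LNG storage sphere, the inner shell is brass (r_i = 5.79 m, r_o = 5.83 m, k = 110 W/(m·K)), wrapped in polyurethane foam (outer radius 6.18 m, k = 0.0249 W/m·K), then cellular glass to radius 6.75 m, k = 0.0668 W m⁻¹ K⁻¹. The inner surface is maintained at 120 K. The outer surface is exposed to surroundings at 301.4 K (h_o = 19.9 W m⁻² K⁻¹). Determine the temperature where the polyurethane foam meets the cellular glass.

Series thermal resistances, inner to outer:
  R_brass = (1/5.79 − 1/5.83)/(4πk) = 0.001185/(4π·110) = 8.573×10^-7 K/W
  R_polyurethane foam = (1/5.83 − 1/6.18)/(4πk) = 0.009714/(4π·0.0249) = 0.03105 K/W
  R_cellular glass = (1/6.18 − 1/6.75)/(4πk) = 0.01366/(4π·0.0668) = 0.01628 K/W
  R_conv,out = 1/(4πr²h) = 1/(4π·6.75²·19.9) = 8.777×10^-5 K/W
ΣR = 8.573×10^-7 + 0.03105 + 0.01628 + 8.777×10^-5 = 0.04742 K/W
Q = ΔT/ΣR = (120 K − 301.4 K)/0.04742 = -3825 W
From the inner boundary to the polyurethane foam/cellular glass interface, ΣR_partial = 0.03105 K/W.
T_interface = T_in − Q·ΣR_partial = 120 K − (-3825)(0.03105) = 238.8 K

T = 238.8 K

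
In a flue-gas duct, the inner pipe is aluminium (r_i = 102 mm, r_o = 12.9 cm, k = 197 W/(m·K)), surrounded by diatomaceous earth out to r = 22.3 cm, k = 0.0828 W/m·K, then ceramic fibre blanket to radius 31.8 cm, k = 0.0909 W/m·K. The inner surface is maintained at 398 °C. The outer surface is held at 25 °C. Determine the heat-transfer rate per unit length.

Q' = 223 W/m

Treat each layer as a resistance in series:
  R'_aluminium = ln(0.129/0.102)/(2πk) = 0.2348/(2π·197) = 1.897×10^-4 m·K/W
  R'_diatomaceous earth = ln(0.223/0.129)/(2πk) = 0.5474/(2π·0.0828) = 1.052 m·K/W
  R'_ceramic fibre blanket = ln(0.318/0.223)/(2πk) = 0.3549/(2π·0.0909) = 0.6214 m·K/W
ΣR = 1.897×10^-4 + 1.052 + 0.6214 = 1.674 m·K/W
Q' = ΔT/ΣR = (398 °C − 25 °C)/1.674 = 223 W/m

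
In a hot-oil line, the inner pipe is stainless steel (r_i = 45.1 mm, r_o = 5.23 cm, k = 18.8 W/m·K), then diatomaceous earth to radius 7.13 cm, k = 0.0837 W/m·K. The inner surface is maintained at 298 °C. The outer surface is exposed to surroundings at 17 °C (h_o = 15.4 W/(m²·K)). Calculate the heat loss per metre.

Series thermal resistances, inner to outer:
  R'_stainless steel = ln(0.0523/0.0451)/(2πk) = 0.1481/(2π·18.8) = 0.001254 m·K/W
  R'_diatomaceous earth = ln(0.0713/0.0523)/(2πk) = 0.3099/(2π·0.0837) = 0.5893 m·K/W
  R'_conv,out = 1/(2πr h) = 1/(2π·0.0713·15.4) = 0.1449 m·K/W
ΣR = 0.001254 + 0.5893 + 0.1449 = 0.7355 m·K/W
Q' = ΔT/ΣR = (298 °C − 17 °C)/0.7355 = 382 W/m

Q' = 382 W/m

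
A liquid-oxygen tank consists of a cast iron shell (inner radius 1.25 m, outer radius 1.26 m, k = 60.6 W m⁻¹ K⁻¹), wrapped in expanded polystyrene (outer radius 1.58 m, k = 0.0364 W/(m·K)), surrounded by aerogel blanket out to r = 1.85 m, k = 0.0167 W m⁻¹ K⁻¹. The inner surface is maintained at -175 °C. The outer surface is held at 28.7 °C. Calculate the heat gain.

Q = 257 W

Resistance network (inner→outer):
  R_cast iron = (1/1.25 − 1/1.26)/(4πk) = 0.006349/(4π·60.6) = 8.338×10^-6 K/W
  R_expanded polystyrene = (1/1.26 − 1/1.58)/(4πk) = 0.1607/(4π·0.0364) = 0.3514 K/W
  R_aerogel blanket = (1/1.58 − 1/1.85)/(4πk) = 0.09237/(4π·0.0167) = 0.4402 K/W
ΣR = 8.338×10^-6 + 0.3514 + 0.4402 = 0.7916 K/W
Q = ΔT/ΣR = (-175 °C − 28.7 °C)/0.7916 = -257 W
(Negative Q ⇒ heat flows inward; heat gain = 257 W.)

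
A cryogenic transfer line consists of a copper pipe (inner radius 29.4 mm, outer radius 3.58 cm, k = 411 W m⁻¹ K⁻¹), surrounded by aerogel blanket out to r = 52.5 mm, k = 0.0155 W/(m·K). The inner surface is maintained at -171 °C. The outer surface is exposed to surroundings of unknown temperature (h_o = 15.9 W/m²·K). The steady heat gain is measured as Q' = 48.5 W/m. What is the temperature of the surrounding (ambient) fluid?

T_out = 28.9 °C

Series resistances:
  R'_copper = ln(0.0358/0.0294)/(2πk) = 0.1970/(2π·411) = 7.627×10^-5 m·K/W
  R'_aerogel blanket = ln(0.0525/0.0358)/(2πk) = 0.3829/(2π·0.0155) = 3.931 m·K/W
  R'_conv,out = 1/(2πr h) = 1/(2π·0.0525·15.9) = 0.1907 m·K/W
ΣR = 4.122 m·K/W
ΔT = Q'·ΣR = 48.5 × 4.122 = 199.9 K
Heat flows inward, so T_out = T_in + ΔT = -171 + 199.9 = 28.9 °C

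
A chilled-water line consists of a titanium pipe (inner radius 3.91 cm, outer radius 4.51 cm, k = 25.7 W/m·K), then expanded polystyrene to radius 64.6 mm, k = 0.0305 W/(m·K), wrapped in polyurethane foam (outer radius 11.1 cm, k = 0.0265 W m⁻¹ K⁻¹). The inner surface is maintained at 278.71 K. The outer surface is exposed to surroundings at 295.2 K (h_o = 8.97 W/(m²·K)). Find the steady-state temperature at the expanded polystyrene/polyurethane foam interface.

T = 284.6 K

Resistance network (inner→outer):
  R'_titanium = ln(0.0451/0.0391)/(2πk) = 0.1428/(2π·25.7) = 8.841×10^-4 m·K/W
  R'_expanded polystyrene = ln(0.0646/0.0451)/(2πk) = 0.3593/(2π·0.0305) = 1.875 m·K/W
  R'_polyurethane foam = ln(0.111/0.0646)/(2πk) = 0.5413/(2π·0.0265) = 3.251 m·K/W
  R'_conv,out = 1/(2πr h) = 1/(2π·0.111·8.97) = 0.1598 m·K/W
ΣR = 8.841×10^-4 + 1.875 + 3.251 + 0.1598 = 5.287 m·K/W
Q' = ΔT/ΣR = (278.71 K − 295.2 K)/5.287 = -3.119 W/m
From the inner boundary to the expanded polystyrene/polyurethane foam interface, ΣR_partial = 1.876 m·K/W.
T_interface = T_in − Q'·ΣR_partial = 278.71 K − (-3.119)(1.876) = 284.6 K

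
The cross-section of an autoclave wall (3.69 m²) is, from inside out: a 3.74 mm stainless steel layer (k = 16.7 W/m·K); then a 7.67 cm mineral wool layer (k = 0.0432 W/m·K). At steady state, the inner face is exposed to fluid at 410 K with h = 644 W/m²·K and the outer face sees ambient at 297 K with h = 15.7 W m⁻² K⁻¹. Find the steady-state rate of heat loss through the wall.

Q = 226 W

Resistance network (inner→outer):
  R_conv,in = 1/(hA) = 1/(644·3.69) = 4.208×10^-4 K/W
  R_stainless steel = L/(kA) = 0.00374/(16.7·3.69) = 6.069×10^-5 K/W
  R_mineral wool = L/(kA) = 0.0767/(0.0432·3.69) = 0.4812 K/W
  R_conv,out = 1/(hA) = 1/(15.7·3.69) = 0.01726 K/W
ΣR = 4.208×10^-4 + 6.069×10^-5 + 0.4812 + 0.01726 = 0.4989 K/W
Q = ΔT/ΣR = (410 K − 297 K)/0.4989 = 226 W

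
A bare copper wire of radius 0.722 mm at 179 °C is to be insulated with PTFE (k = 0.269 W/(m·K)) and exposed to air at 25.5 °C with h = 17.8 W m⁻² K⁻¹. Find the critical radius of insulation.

r_cr = 1.51 cm

For a cylinder, r_cr = k_ins/h = 0.269/17.8 = 0.0151 m = 1.51 cm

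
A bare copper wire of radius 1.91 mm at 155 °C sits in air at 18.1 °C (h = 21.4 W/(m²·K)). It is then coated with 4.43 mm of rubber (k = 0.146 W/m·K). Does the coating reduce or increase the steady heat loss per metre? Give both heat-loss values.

Critical radius for a cylinder: r_cr = k/h = 0.00682 m = 0.682 cm.
Outer radius after coating: r₂ = 0.00191 + 0.00443 = 0.00634 m.
Since r₁ < r_cr and r₂ ≤ r_cr, the coating moves toward the maximum at r_cr — heat loss rises.
Bare: R = 1/(2πr₁h) = 3.894 m·K/W; Q = 136.9/3.894 = 35.2 W/m.
Coated: R = R_cond + R_conv = 2.481 m·K/W; Q = 136.9/2.481 = 55.2 W/m.

increases: 35.2 → 55.2 W/m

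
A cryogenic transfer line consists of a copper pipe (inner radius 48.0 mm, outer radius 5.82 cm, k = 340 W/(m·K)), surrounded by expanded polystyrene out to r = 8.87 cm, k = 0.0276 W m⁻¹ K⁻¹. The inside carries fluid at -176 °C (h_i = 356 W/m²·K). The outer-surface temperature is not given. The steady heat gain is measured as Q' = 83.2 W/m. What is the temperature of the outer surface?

Sum the resistances:
  R'_conv,in = 1/(2πr h) = 1/(2π·0.0480·356) = 0.009314 m·K/W
  R'_copper = ln(0.0582/0.0480)/(2πk) = 0.1927/(2π·340) = 9.020×10^-5 m·K/W
  R'_expanded polystyrene = ln(0.0887/0.0582)/(2πk) = 0.4214/(2π·0.0276) = 2.430 m·K/W
ΣR = 2.439 m·K/W
ΔT = Q'·ΣR = 83.2 × 2.439 = 202.9 K
Heat flows inward, so T_out = T_in + ΔT = -176 + 202.9 = 26.9 °C

T_out = 26.9 °C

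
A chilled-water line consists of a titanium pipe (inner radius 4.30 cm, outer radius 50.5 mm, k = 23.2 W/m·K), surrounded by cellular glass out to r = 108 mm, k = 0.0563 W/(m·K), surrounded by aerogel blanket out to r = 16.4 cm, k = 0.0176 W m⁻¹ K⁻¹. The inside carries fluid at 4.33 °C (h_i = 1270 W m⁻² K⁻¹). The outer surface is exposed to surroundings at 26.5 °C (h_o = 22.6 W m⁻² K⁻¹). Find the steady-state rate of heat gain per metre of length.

Q' = 3.71 W/m

Resistance network (inner→outer):
  R'_conv,in = 1/(2πr h) = 1/(2π·0.0430·1270) = 0.002914 m·K/W
  R'_titanium = ln(0.0505/0.0430)/(2πk) = 0.1608/(2π·23.2) = 0.001103 m·K/W
  R'_cellular glass = ln(0.108/0.0505)/(2πk) = 0.7602/(2π·0.0563) = 2.149 m·K/W
  R'_aerogel blanket = ln(0.164/0.108)/(2πk) = 0.4177/(2π·0.0176) = 3.778 m·K/W
  R'_conv,out = 1/(2πr h) = 1/(2π·0.164·22.6) = 0.04294 m·K/W
ΣR = 0.002914 + 0.001103 + 2.149 + 3.778 + 0.04294 = 5.974 m·K/W
Q' = ΔT/ΣR = (4.33 °C − 26.5 °C)/5.974 = -3.71 W/m
(Negative Q' ⇒ heat flows inward; heat gain = 3.71 W/m.)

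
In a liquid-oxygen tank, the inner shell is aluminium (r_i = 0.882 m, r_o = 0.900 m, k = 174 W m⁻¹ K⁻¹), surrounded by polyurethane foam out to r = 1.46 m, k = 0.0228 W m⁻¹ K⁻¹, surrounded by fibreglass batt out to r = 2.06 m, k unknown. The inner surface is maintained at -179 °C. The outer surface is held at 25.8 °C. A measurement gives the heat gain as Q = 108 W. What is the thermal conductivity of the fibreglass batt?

k = 0.0388 W/m·K

ΣR = ΔT/Q = |-179 − 25.8|/108 = 1.896 K/W
Known resistances:
  R_aluminium = (1/0.882 − 1/0.900)/(4πk) = 0.02268/(4π·174) = 1.037×10^-5 K/W
  R_polyurethane foam = (1/0.900 − 1/1.46)/(4πk) = 0.4262/(4π·0.0228) = 1.487 K/W
R_fibreglass batt = ΣR − ΣR_known = 1.896 − 1.487 = 0.4090 K/W
(1/r₁−1/r₂)/(4πk) = 0.4090 ⇒ k = 0.1995/(4π·0.4090) = 0.0388 W/m·K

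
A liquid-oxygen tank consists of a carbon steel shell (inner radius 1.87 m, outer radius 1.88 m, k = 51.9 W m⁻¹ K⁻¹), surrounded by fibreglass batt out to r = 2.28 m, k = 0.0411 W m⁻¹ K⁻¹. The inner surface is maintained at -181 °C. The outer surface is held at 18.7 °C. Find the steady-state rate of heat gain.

Q = 1110 W

Series thermal resistances, inner to outer:
  R_carbon steel = (1/1.87 − 1/1.88)/(4πk) = 0.002844/(4π·51.9) = 4.361×10^-6 K/W
  R_fibreglass batt = (1/1.88 − 1/2.28)/(4πk) = 0.09332/(4π·0.0411) = 0.1807 K/W
ΣR = 4.361×10^-6 + 0.1807 = 0.1807 K/W
Q = ΔT/ΣR = (-181 °C − 18.7 °C)/0.1807 = -1110 W
(Negative Q ⇒ heat flows inward; heat gain = 1110 W.)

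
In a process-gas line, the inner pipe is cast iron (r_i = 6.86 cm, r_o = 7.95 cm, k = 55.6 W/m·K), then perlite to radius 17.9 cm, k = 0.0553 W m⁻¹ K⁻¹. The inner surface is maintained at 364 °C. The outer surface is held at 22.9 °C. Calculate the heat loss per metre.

Series thermal resistances, inner to outer:
  R'_cast iron = ln(0.0795/0.0686)/(2πk) = 0.1475/(2π·55.6) = 4.221×10^-4 m·K/W
  R'_perlite = ln(0.179/0.0795)/(2πk) = 0.8116/(2π·0.0553) = 2.336 m·K/W
ΣR = 4.221×10^-4 + 2.336 = 2.336 m·K/W
Q' = ΔT/ΣR = (364 °C − 22.9 °C)/2.336 = 146 W/m

Q' = 146 W/m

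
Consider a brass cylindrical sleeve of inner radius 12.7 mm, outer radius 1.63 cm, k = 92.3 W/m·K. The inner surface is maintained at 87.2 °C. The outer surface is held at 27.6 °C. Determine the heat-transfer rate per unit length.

Q' = 138 kW/m

Q' = 2πk·ΔT/ln(r₂/r₁) = 2π × 92.3 × 59.6 / ln(0.0163/0.0127) = 1.38×10^5 W/m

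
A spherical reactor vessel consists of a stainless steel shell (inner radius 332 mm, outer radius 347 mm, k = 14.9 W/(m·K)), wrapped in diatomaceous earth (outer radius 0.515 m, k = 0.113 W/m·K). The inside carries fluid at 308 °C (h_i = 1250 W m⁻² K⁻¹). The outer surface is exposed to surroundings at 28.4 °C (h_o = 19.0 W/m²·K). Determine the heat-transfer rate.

Resistance network (inner→outer):
  R_conv,in = 1/(4πr²h) = 1/(4π·0.332²·1250) = 5.776×10^-4 K/W
  R_stainless steel = (1/0.332 − 1/0.347)/(4πk) = 0.1302/(4π·14.9) = 6.954×10^-4 K/W
  R_diatomaceous earth = (1/0.347 − 1/0.515)/(4πk) = 0.9401/(4π·0.113) = 0.6620 K/W
  R_conv,out = 1/(4πr²h) = 1/(4π·0.515²·19.0) = 0.01579 K/W
ΣR = 5.776×10^-4 + 6.954×10^-4 + 0.6620 + 0.01579 = 0.6791 K/W
Q = ΔT/ΣR = (308 °C − 28.4 °C)/0.6791 = 412 W

Q = 412 W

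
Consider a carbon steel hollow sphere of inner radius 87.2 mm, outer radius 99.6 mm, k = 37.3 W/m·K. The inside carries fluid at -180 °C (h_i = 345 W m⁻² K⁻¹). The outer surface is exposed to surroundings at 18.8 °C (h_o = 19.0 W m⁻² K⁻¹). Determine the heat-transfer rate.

Treat each layer as a resistance in series:
  R_conv,in = 1/(4πr²h) = 1/(4π·0.0872²·345) = 0.03033 K/W
  R_carbon steel = (1/0.0872 − 1/0.0996)/(4πk) = 1.428/(4π·37.3) = 0.003046 K/W
  R_conv,out = 1/(4πr²h) = 1/(4π·0.0996²·19.0) = 0.4222 K/W
ΣR = 0.03033 + 0.003046 + 0.4222 = 0.4556 K/W
Q = ΔT/ΣR = (-180 °C − 18.8 °C)/0.4556 = -436 W
(Negative Q ⇒ heat flows inward; heat gain = 436 W.)

Q = 436 W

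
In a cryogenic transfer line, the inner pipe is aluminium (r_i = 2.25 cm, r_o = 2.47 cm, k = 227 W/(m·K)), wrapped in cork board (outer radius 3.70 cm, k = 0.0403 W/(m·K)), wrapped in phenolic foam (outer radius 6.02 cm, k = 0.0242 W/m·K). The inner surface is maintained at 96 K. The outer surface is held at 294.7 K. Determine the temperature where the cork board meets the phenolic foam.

Treat each layer as a resistance in series:
  R'_aluminium = ln(0.0247/0.0225)/(2πk) = 0.09329/(2π·227) = 6.541×10^-5 m·K/W
  R'_cork board = ln(0.0370/0.0247)/(2πk) = 0.4041/(2π·0.0403) = 1.596 m·K/W
  R'_phenolic foam = ln(0.0602/0.0370)/(2πk) = 0.4868/(2π·0.0242) = 3.201 m·K/W
ΣR = 6.541×10^-5 + 1.596 + 3.201 = 4.797 m·K/W
Q' = ΔT/ΣR = (96 K − 294.7 K)/4.797 = -41.42 W/m
From the inner boundary to the cork board/phenolic foam interface, ΣR_partial = 1.596 m·K/W.
T_interface = T_in − Q'·ΣR_partial = 96 K − (-41.42)(1.596) = 162 K

T = 162 K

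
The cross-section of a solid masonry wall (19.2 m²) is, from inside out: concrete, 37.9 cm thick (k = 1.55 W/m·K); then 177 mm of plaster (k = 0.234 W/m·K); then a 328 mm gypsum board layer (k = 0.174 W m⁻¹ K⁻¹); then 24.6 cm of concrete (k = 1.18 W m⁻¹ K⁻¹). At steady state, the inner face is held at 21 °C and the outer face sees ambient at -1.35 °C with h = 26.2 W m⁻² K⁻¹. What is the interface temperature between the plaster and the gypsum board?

Treat each layer as a resistance in series:
  R_concrete = L/(kA) = 0.379/(1.55·19.2) = 0.01274 K/W
  R_plaster = L/(kA) = 0.177/(0.234·19.2) = 0.03940 K/W
  R_gypsum board = L/(kA) = 0.328/(0.174·19.2) = 0.09818 K/W
  R_concrete = L/(kA) = 0.246/(1.18·19.2) = 0.01086 K/W
  R_conv,out = 1/(hA) = 1/(26.2·19.2) = 0.001988 K/W
ΣR = 0.01274 + 0.03940 + 0.09818 + 0.01086 + 0.001988 = 0.1632 K/W
Q = ΔT/ΣR = (21 °C − -1.35 °C)/0.1632 = 136.9 W
From the inner boundary to the plaster/gypsum board interface, ΣR_partial = 0.05214 K/W.
T_interface = T_in − Q·ΣR_partial = 21 °C − (136.9)(0.05214) = 13.9 °C

T = 13.9 °C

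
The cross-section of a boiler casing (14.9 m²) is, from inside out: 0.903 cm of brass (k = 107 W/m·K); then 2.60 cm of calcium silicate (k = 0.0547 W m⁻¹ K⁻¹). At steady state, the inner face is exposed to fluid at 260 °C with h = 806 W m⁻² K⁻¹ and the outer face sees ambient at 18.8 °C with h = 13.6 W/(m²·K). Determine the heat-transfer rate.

Series thermal resistances, inner to outer:
  R_conv,in = 1/(hA) = 1/(806·14.9) = 8.327×10^-5 K/W
  R_brass = L/(kA) = 0.00903/(107·14.9) = 5.664×10^-6 K/W
  R_calcium silicate = L/(kA) = 0.0260/(0.0547·14.9) = 0.03190 K/W
  R_conv,out = 1/(hA) = 1/(13.6·14.9) = 0.004935 K/W
ΣR = 8.327×10^-5 + 5.664×10^-6 + 0.03190 + 0.004935 = 0.03692 K/W
Q = ΔT/ΣR = (260 °C − 18.8 °C)/0.03692 = 6530 W

Q = 6530 W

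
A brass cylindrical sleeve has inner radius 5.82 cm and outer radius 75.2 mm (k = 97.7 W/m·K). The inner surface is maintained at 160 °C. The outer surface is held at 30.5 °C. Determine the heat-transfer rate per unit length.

Q' = 2πk·ΔT/ln(r₂/r₁) = 2π × 97.7 × 129.5 / ln(0.0752/0.0582) = 3.10×10^5 W/m

Q' = 310 kW/m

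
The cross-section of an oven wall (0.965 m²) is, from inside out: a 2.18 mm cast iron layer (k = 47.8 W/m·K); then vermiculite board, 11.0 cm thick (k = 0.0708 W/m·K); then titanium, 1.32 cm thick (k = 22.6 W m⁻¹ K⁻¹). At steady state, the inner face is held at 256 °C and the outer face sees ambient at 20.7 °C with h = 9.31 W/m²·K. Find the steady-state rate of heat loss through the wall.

Q = 137 W

Resistance network (inner→outer):
  R_cast iron = L/(kA) = 0.00218/(47.8·0.965) = 4.726×10^-5 K/W
  R_vermiculite board = L/(kA) = 0.110/(0.0708·0.965) = 1.610 K/W
  R_titanium = L/(kA) = 0.0132/(22.6·0.965) = 6.053×10^-4 K/W
  R_conv,out = 1/(hA) = 1/(9.31·0.965) = 0.1113 K/W
ΣR = 4.726×10^-5 + 1.610 + 6.053×10^-4 + 0.1113 = 1.722 K/W
Q = ΔT/ΣR = (256 °C − 20.7 °C)/1.722 = 137 W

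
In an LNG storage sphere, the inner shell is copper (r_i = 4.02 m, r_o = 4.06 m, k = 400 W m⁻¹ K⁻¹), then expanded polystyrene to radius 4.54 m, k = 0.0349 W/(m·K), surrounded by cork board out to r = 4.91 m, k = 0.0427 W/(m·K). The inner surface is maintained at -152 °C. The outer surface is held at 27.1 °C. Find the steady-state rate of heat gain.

Q = 1980 W

Series thermal resistances, inner to outer:
  R_copper = (1/4.02 − 1/4.06)/(4πk) = 0.002451/(4π·400) = 4.876×10^-7 K/W
  R_expanded polystyrene = (1/4.06 − 1/4.54)/(4πk) = 0.02604/(4π·0.0349) = 0.05938 K/W
  R_cork board = (1/4.54 − 1/4.91)/(4πk) = 0.01660/(4π·0.0427) = 0.03093 K/W
ΣR = 4.876×10^-7 + 0.05938 + 0.03093 = 0.09031 K/W
Q = ΔT/ΣR = (-152 °C − 27.1 °C)/0.09031 = -1980 W
(Negative Q ⇒ heat flows inward; heat gain = 1980 W.)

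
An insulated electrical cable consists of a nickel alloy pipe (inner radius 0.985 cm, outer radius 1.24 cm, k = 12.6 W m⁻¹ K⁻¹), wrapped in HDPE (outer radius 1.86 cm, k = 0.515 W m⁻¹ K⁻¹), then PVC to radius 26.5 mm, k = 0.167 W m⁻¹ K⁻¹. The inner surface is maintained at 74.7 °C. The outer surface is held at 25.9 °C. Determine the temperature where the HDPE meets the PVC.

Treat each layer as a resistance in series:
  R'_nickel alloy = ln(0.0124/0.00985)/(2πk) = 0.2302/(2π·12.6) = 0.002908 m·K/W
  R'_HDPE = ln(0.0186/0.0124)/(2πk) = 0.4055/(2π·0.515) = 0.1253 m·K/W
  R'_PVC = ln(0.0265/0.0186)/(2πk) = 0.3540/(2π·0.167) = 0.3374 m·K/W
ΣR = 0.002908 + 0.1253 + 0.3374 = 0.4656 m·K/W
Q' = ΔT/ΣR = (74.7 °C − 25.9 °C)/0.4656 = 104.8 W/m
From the inner boundary to the HDPE/PVC interface, ΣR_partial = 0.1282 m·K/W.
T_interface = T_in − Q'·ΣR_partial = 74.7 °C − (104.8)(0.1282) = 61.3 °C

T = 61.3 °C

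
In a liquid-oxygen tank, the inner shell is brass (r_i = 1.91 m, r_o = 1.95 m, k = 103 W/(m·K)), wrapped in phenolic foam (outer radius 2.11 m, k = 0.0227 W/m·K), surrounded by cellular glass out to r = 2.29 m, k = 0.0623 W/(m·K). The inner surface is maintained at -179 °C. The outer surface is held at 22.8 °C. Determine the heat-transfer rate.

Series thermal resistances, inner to outer:
  R_brass = (1/1.91 − 1/1.95)/(4πk) = 0.01074/(4π·103) = 8.297×10^-6 K/W
  R_phenolic foam = (1/1.95 − 1/2.11)/(4πk) = 0.03889/(4π·0.0227) = 0.1363 K/W
  R_cellular glass = (1/2.11 − 1/2.29)/(4πk) = 0.03725/(4π·0.0623) = 0.04758 K/W
ΣR = 8.297×10^-6 + 0.1363 + 0.04758 = 0.1839 K/W
Q = ΔT/ΣR = (-179 °C − 22.8 °C)/0.1839 = -1100 W
(Negative Q ⇒ heat flows inward; heat gain = 1100 W.)

Q = 1100 W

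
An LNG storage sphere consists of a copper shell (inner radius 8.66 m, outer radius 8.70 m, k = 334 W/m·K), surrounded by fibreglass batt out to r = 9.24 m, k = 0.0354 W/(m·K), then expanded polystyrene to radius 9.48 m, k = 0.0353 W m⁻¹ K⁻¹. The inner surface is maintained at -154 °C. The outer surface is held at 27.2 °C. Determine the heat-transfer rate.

Q = 8520 W

Resistance network (inner→outer):
  R_copper = (1/8.66 − 1/8.70)/(4πk) = 5.309×10^-4/(4π·334) = 1.265×10^-7 K/W
  R_fibreglass batt = (1/8.70 − 1/9.24)/(4πk) = 0.006717/(4π·0.0354) = 0.01510 K/W
  R_expanded polystyrene = (1/9.24 − 1/9.48)/(4πk) = 0.002740/(4π·0.0353) = 0.006177 K/W
ΣR = 1.265×10^-7 + 0.01510 + 0.006177 = 0.02128 K/W
Q = ΔT/ΣR = (-154 °C − 27.2 °C)/0.02128 = -8520 W
(Negative Q ⇒ heat flows inward; heat gain = 8520 W.)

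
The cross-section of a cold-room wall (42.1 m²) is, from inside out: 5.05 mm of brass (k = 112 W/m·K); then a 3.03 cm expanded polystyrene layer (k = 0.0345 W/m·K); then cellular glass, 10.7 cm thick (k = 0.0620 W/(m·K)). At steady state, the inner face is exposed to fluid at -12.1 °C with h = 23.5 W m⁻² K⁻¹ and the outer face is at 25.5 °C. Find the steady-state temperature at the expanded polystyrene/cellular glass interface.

Resistance network (inner→outer):
  R_conv,in = 1/(hA) = 1/(23.5·42.1) = 0.001011 K/W
  R_brass = L/(kA) = 0.00505/(112·42.1) = 1.071×10^-6 K/W
  R_expanded polystyrene = L/(kA) = 0.0303/(0.0345·42.1) = 0.02086 K/W
  R_cellular glass = L/(kA) = 0.107/(0.0620·42.1) = 0.04099 K/W
ΣR = 0.001011 + 1.071×10^-6 + 0.02086 + 0.04099 = 0.06286 K/W
Q = ΔT/ΣR = (-12.1 °C − 25.5 °C)/0.06286 = -598.2 W
From the inner boundary to the expanded polystyrene/cellular glass interface, ΣR_partial = 0.02187 K/W.
T_interface = T_in − Q·ΣR_partial = -12.1 °C − (-598.2)(0.02187) = 0.98 °C

T = 0.98 °C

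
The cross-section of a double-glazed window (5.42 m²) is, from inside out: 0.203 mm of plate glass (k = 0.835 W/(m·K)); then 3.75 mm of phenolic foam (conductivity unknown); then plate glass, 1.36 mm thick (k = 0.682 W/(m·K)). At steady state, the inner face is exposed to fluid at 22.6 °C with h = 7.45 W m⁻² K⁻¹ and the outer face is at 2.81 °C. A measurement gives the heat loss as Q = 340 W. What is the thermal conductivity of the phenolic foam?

k = 0.0209 W/m·K

ΣR = ΔT/Q = |22.6 − 2.81|/340 = 0.05821 K/W
Known resistances:
  R_conv,in = 1/(hA) = 1/(7.45·5.42) = 0.02477 K/W
  R_plate glass = L/(kA) = 2.03×10^-4/(0.835·5.42) = 4.485×10^-5 K/W
  R_plate glass = L/(kA) = 0.00136/(0.682·5.42) = 3.679×10^-4 K/W
R_phenolic foam = ΣR − ΣR_known = 0.05821 − 0.02518 = 0.03303 K/W
L/(kA) = 0.03303 ⇒ k = 0.00375/(0.03303·5.42) = 0.0209 W/m·K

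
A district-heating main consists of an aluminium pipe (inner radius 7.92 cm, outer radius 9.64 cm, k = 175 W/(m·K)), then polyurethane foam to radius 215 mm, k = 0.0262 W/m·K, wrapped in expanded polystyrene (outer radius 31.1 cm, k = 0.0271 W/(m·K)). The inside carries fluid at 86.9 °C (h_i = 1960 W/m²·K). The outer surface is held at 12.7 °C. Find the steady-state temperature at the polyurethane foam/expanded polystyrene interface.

T = 35.5 °C

Treat each layer as a resistance in series:
  R'_conv,in = 1/(2πr h) = 1/(2π·0.0792·1960) = 0.001025 m·K/W
  R'_aluminium = ln(0.0964/0.0792)/(2πk) = 0.1965/(2π·175) = 1.787×10^-4 m·K/W
  R'_polyurethane foam = ln(0.215/0.0964)/(2πk) = 0.8021/(2π·0.0262) = 4.873 m·K/W
  R'_expanded polystyrene = ln(0.311/0.215)/(2πk) = 0.3692/(2π·0.0271) = 2.168 m·K/W
ΣR = 0.001025 + 1.787×10^-4 + 4.873 + 2.168 = 7.042 m·K/W
Q' = ΔT/ΣR = (86.9 °C − 12.7 °C)/7.042 = 10.54 W/m
From the inner boundary to the polyurethane foam/expanded polystyrene interface, ΣR_partial = 4.874 m·K/W.
T_interface = T_in − Q'·ΣR_partial = 86.9 °C − (10.54)(4.874) = 35.5 °C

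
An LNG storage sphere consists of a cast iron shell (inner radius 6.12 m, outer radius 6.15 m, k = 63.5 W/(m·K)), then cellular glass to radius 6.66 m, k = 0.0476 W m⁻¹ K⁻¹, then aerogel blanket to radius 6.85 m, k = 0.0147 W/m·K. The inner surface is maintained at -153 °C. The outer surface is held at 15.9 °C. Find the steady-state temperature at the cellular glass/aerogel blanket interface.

T = -71.9 °C

Resistance network (inner→outer):
  R_cast iron = (1/6.12 − 1/6.15)/(4πk) = 7.971×10^-4/(4π·63.5) = 9.989×10^-7 K/W
  R_cellular glass = (1/6.15 − 1/6.66)/(4πk) = 0.01245/(4π·0.0476) = 0.02082 K/W
  R_aerogel blanket = (1/6.66 − 1/6.85)/(4πk) = 0.004165/(4π·0.0147) = 0.02255 K/W
ΣR = 9.989×10^-7 + 0.02082 + 0.02255 = 0.04337 K/W
Q = ΔT/ΣR = (-153 °C − 15.9 °C)/0.04337 = -3894 W
From the inner boundary to the cellular glass/aerogel blanket interface, ΣR_partial = 0.02082 K/W.
T_interface = T_in − Q·ΣR_partial = -153 °C − (-3894)(0.02082) = -71.9 °C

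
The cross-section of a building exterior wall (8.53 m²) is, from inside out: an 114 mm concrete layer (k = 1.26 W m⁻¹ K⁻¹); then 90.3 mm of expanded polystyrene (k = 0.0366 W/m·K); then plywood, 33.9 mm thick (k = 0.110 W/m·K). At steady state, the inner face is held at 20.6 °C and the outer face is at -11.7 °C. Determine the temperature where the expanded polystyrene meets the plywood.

T = -8.23 °C

Treat each layer as a resistance in series:
  R_concrete = L/(kA) = 0.114/(1.26·8.53) = 0.01061 K/W
  R_expanded polystyrene = L/(kA) = 0.0903/(0.0366·8.53) = 0.2892 K/W
  R_plywood = L/(kA) = 0.0339/(0.110·8.53) = 0.03613 K/W
ΣR = 0.01061 + 0.2892 + 0.03613 = 0.3359 K/W
Q = ΔT/ΣR = (20.6 °C − -11.7 °C)/0.3359 = 96.16 W
From the inner boundary to the expanded polystyrene/plywood interface, ΣR_partial = 0.2998 K/W.
T_interface = T_in − Q·ΣR_partial = 20.6 °C − (96.16)(0.2998) = -8.23 °C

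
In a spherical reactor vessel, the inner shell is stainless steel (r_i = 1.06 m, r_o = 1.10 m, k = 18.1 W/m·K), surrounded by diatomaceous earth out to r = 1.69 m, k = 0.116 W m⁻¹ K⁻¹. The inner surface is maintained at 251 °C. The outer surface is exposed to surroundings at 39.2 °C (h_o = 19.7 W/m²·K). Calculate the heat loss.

Resistance network (inner→outer):
  R_stainless steel = (1/1.06 − 1/1.10)/(4πk) = 0.03431/(4π·18.1) = 1.508×10^-4 K/W
  R_diatomaceous earth = (1/1.10 − 1/1.69)/(4πk) = 0.3174/(4π·0.116) = 0.2177 K/W
  R_conv,out = 1/(4πr²h) = 1/(4π·1.69²·19.7) = 0.001414 K/W
ΣR = 1.508×10^-4 + 0.2177 + 0.001414 = 0.2193 K/W
Q = ΔT/ΣR = (251 °C − 39.2 °C)/0.2193 = 966 W

Q = 966 W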